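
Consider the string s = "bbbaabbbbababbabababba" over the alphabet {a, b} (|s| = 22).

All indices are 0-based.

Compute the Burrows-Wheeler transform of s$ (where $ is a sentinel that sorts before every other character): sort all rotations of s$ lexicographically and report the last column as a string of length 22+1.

abbbbbbbabbbabaaabab$ba

rank  rotation                 last
    0  $bbbaabbbbababbabababba  a
    1  a$bbbaabbbbababbabababb  b
    2  aabbbbababbabababba$bbb  b
    3  abababba$bbbaabbbbababb  b
    4  ababba$bbbaabbbbababbab  b
    5  ababbabababba$bbbaabbbb  b
    6  abba$bbbaabbbbababbabab  b
    7  abbabababba$bbbaabbbbab  b
    8  abbbbababbabababba$bbba  a
    9  ba$bbbaabbbbababbababab  b
   10  baabbbbababbabababba$bb  b
   11  babababba$bbbaabbbbabab  b
   12  bababba$bbbaabbbbababba  a
   13  bababbabababba$bbbaabbb  b
   14  babba$bbbaabbbbababbaba  a
   15  babbabababba$bbbaabbbba  a
   16  bba$bbbaabbbbababbababa  a
   17  bbaabbbbababbabababba$b  b
   18  bbabababba$bbbaabbbbaba  a
   19  bbababbabababba$bbbaabb  b
   20  bbbaabbbbababbabababba$  $
   21  bbbababbabababba$bbbaab  b
   22  bbbbababbabababba$bbbaa  a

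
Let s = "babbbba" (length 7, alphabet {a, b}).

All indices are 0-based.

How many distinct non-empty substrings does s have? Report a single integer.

rank→(start, suffix):
  0 → (6, 'a')
  1 → (1, 'abbbba')
  2 → (5, 'ba')
  3 → (0, 'babbbba')
  4 → (4, 'bba')
  5 → (3, 'bbba')
  6 → (2, 'bbbba')

SA = [6, 1, 5, 0, 4, 3, 2]
[i] adj suffixes → lcp
  [1] 6/1 → 1 ('a')
  [2] 1/5 → 0 ('')
  [3] 5/0 → 2 ('ba')
  [4] 0/4 → 1 ('b')
  [5] 4/3 → 2 ('bb')
  [6] 3/2 → 3 ('bbb')

n(n+1)/2 = 7·8/2 = 28
Σ LCP = 0 + 1 + 0 + 2 + 1 + 2 + 3 = 9
distinct = 28 − 9 = 19

19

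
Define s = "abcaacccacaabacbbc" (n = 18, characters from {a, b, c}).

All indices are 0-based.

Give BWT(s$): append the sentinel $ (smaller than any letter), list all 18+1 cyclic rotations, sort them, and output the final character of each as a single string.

rank  rotation             last
    0  $abcaacccacaabacbbc  c
    1  aabacbbc$abcaacccac  c
    2  aacccacaabacbbc$abc  c
    3  abacbbc$abcaacccaca  a
    4  abcaacccacaabacbbc$  $
    5  acaabacbbc$abcaaccc  c
    6  acbbc$abcaacccacaab  b
    7  acccacaabacbbc$abca  a
    8  bacbbc$abcaacccacaa  a
    9  bbc$abcaacccacaabac  c
   10  bc$abcaacccacaabacb  b
   11  bcaacccacaabacbbc$a  a
   12  c$abcaacccacaabacbb  b
   13  caabacbbc$abcaaccca  a
   14  caacccacaabacbbc$ab  b
   15  cacaabacbbc$abcaacc  c
   16  cbbc$abcaacccacaaba  a
   17  ccacaabacbbc$abcaac  c
   18  cccacaabacbbc$abcaa  a

ccca$cbaacbababcaca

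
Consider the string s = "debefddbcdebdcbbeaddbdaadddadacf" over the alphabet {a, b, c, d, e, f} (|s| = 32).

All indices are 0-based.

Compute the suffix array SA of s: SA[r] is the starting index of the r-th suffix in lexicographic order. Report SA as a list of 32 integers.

rank→(start, suffix):
  0 → (22, 'aadddadacf')
  1 → (29, 'acf')
  2 → (27, 'adacf')
  3 → (17, 'addbdaadddadacf')
  4 → (23, 'adddadacf')
  5 → (14, 'bbeaddbdaadddadacf')
  6 → (7, 'bcdebdcbbeaddbdaadddadacf')
  7 → (20, 'bdaadddadacf')
  8 → (11, 'bdcbbeaddbdaadddadacf')
  9 → (15, 'beaddbdaadddadacf')
  10 → (2, 'befddbcdebdcbbeaddbdaadddadacf')
  11 → (13, 'cbbeaddbdaadddadacf')
  12 → (8, 'cdebdcbbeaddbdaadddadacf')
  13 → (30, 'cf')
  14 → (21, 'daadddadacf')
  15 → (28, 'dacf')
  16 → (26, 'dadacf')
  17 → (6, 'dbcdebdcbbeaddbdaadddadacf')
  18 → (19, 'dbdaadddadacf')
  19 → (12, 'dcbbeaddbdaadddadacf')
  20 → (25, 'ddadacf')
  21 → (5, 'ddbcdebdcbbeaddbdaadddadacf')
  22 → (18, 'ddbdaadddadacf')
  23 → (24, 'dddadacf')
  24 → (9, 'debdcbbeaddbdaadddadacf')
  25 → (0, 'debefddbcdebdcbbeaddbdaadddadacf')
  26 → (16, 'eaddbdaadddadacf')
  27 → (10, 'ebdcbbeaddbdaadddadacf')
  28 → (1, 'ebefddbcdebdcbbeaddbdaadddadacf')
  29 → (3, 'efddbcdebdcbbeaddbdaadddadacf')
  30 → (31, 'f')
  31 → (4, 'fddbcdebdcbbeaddbdaadddadacf')

[22, 29, 27, 17, 23, 14, 7, 20, 11, 15, 2, 13, 8, 30, 21, 28, 26, 6, 19, 12, 25, 5, 18, 24, 9, 0, 16, 10, 1, 3, 31, 4]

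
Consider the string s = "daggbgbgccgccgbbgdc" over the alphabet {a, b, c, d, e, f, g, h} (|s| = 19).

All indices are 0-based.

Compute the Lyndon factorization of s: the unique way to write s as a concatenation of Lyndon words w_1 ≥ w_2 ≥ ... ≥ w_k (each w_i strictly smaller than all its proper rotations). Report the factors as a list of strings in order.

emit factor 1: 'd' (i=0, period=1)
emit factor 2: 'aggbgbgccgccgbbgdc' (i=1, period=18)

["d", "aggbgbgccgccgbbgdc"]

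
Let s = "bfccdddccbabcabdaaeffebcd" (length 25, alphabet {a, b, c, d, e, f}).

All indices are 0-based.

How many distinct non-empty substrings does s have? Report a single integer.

sorted suffixes:
  #0 SA[0]=16  'aaeffebcd'
  #1 SA[1]=10  'abcabdaaeffebcd'
  #2 SA[2]=13  'abdaaeffebcd'
  #3 SA[3]=17  'aeffebcd'
  #4 SA[4]=9  'babcabdaaeffebcd'
  #5 SA[5]=11  'bcabdaaeffebcd'
  #6 SA[6]=22  'bcd'
  #7 SA[7]=14  'bdaaeffebcd'
  #8 SA[8]=0  'bfccdddccbabcabdaaeffebcd'
  #9 SA[9]=12  'cabdaaeffebcd'
  #10 SA[10]=8  'cbabcabdaaeffebcd'
  #11 SA[11]=7  'ccbabcabdaaeffebcd'
  #12 SA[12]=2  'ccdddccbabcabdaaeffebcd'
  #13 SA[13]=23  'cd'
  #14 SA[14]=3  'cdddccbabcabdaaeffebcd'
  #15 SA[15]=24  'd'
  #16 SA[16]=15  'daaeffebcd'
  #17 SA[17]=6  'dccbabcabdaaeffebcd'
  #18 SA[18]=5  'ddccbabcabdaaeffebcd'
  #19 SA[19]=4  'dddccbabcabdaaeffebcd'
  #20 SA[20]=21  'ebcd'
  #21 SA[21]=18  'effebcd'
  #22 SA[22]=1  'fccdddccbabcabdaaeffebcd'
  #23 SA[23]=20  'febcd'
  #24 SA[24]=19  'ffebcd'

SA = [16, 10, 13, 17, 9, 11, 22, 14, 0, 12, 8, 7, 2, 23, 3, 24, 15, 6, 5, 4, 21, 18, 1, 20, 19]
[i] adj suffixes → lcp
  [1] 16/10 → 1 ('a')
  [2] 10/13 → 2 ('ab')
  [3] 13/17 → 1 ('a')
  [4] 17/9 → 0 ('')
  [5] 9/11 → 1 ('b')
  [6] 11/22 → 2 ('bc')
  [7] 22/14 → 1 ('b')
  [8] 14/0 → 1 ('b')
  [9] 0/12 → 0 ('')
  [10] 12/8 → 1 ('c')
  [11] 8/7 → 1 ('c')
  [12] 7/2 → 2 ('cc')
  [13] 2/23 → 1 ('c')
  [14] 23/3 → 2 ('cd')
  [15] 3/24 → 0 ('')
  [16] 24/15 → 1 ('d')
  [17] 15/6 → 1 ('d')
  [18] 6/5 → 1 ('d')
  [19] 5/4 → 2 ('dd')
  [20] 4/21 → 0 ('')
  [21] 21/18 → 1 ('e')
  [22] 18/1 → 0 ('')
  [23] 1/20 → 1 ('f')
  [24] 20/19 → 1 ('f')

n(n+1)/2 = 25·26/2 = 325
Σ LCP = 0 + 1 + 2 + 1 + 0 + 1 + 2 + 1 + 1 + 0 + 1 + 1 + 2 + 1 + 2 + 0 + 1 + 1 + 1 + 2 + 0 + 1 + 0 + 1 + 1 = 24
distinct = 325 − 24 = 301

301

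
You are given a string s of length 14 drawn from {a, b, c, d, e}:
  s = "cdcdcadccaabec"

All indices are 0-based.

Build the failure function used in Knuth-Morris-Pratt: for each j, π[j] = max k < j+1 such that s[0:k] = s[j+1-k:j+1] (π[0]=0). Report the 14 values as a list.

[0, 0, 1, 2, 3, 0, 0, 1, 1, 0, 0, 0, 0, 1]

π[0] = 0
j=1 s[j]='d': π[1]=0 (border '')
j=2 s[j]='c': π[2]=1 (border 'c')
j=3 s[j]='d': π[3]=2 (border 'cd')
j=4 s[j]='c': π[4]=3 (border 'cdc')
j=5 s[j]='a': k: 3→1→0; π[5]=0 (border '')
j=6 s[j]='d': π[6]=0 (border '')
j=7 s[j]='c': π[7]=1 (border 'c')
j=8 s[j]='c': k: 1→0; π[8]=1 (border 'c')
j=9 s[j]='a': k: 1→0; π[9]=0 (border '')
j=10 s[j]='a': π[10]=0 (border '')
j=11 s[j]='b': π[11]=0 (border '')
j=12 s[j]='e': π[12]=0 (border '')
j=13 s[j]='c': π[13]=1 (border 'c')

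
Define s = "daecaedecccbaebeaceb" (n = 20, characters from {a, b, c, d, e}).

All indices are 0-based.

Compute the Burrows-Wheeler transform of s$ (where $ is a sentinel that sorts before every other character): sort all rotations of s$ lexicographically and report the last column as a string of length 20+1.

rank  rotation               last
    0  $daecaedecccbaebeaceb  b
    1  aceb$daecaedecccbaebe  e
    2  aebeaceb$daecaedecccb  b
    3  aecaedecccbaebeaceb$d  d
    4  aedecccbaebeaceb$daec  c
    5  b$daecaedecccbaebeace  e
    6  baebeaceb$daecaedeccc  c
    7  beaceb$daecaedecccbae  e
    8  caedecccbaebeaceb$dae  e
    9  cbaebeaceb$daecaedecc  c
   10  ccbaebeaceb$daecaedec  c
   11  cccbaebeaceb$daecaede  e
   12  ceb$daecaedecccbaebea  a
   13  daecaedecccbaebeaceb$  $
   14  decccbaebeaceb$daecae  e
   15  eaceb$daecaedecccbaeb  b
   16  eb$daecaedecccbaebeac  c
   17  ebeaceb$daecaedecccba  a
   18  ecaedecccbaebeaceb$da  a
   19  ecccbaebeaceb$daecaed  d
   20  edecccbaebeaceb$daeca  a

bebdceceeccea$ebcaada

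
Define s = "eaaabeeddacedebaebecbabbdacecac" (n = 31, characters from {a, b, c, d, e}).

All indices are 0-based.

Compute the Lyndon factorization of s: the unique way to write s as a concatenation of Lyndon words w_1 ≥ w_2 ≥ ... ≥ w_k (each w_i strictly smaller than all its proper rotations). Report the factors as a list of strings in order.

emit factor 1: 'e' (i=0, period=1)
emit factor 2: 'aaabeeddacedebaebecbabbdacecac' (i=1, period=30)

["e", "aaabeeddacedebaebecbabbdacecac"]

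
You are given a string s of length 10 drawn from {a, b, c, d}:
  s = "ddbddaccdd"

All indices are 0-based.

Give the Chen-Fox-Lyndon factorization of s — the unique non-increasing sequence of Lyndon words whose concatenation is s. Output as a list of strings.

emit factor 1: 'd' (i=0, period=1)
emit factor 2: 'd' (i=1, period=1)
emit factor 3: 'bdd' (i=2, period=3)
emit factor 4: 'accdd' (i=5, period=5)

["d", "d", "bdd", "accdd"]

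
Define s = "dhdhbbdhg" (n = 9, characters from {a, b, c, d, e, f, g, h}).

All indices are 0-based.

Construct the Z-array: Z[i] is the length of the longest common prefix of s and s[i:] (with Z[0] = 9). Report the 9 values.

[9, 0, 2, 0, 0, 0, 2, 0, 0]

Z[0]=9
i=1: outside box; Z[1]=0
i=2: outside box; Z[2]=2 grow→box=[2,4)
i=3: min(r-i=1, Z[1]=0)=0; Z[3]=0
i=4: outside box; Z[4]=0
i=5: outside box; Z[5]=0
i=6: outside box; Z[6]=2 grow→box=[6,8)
i=7: min(r-i=1, Z[1]=0)=0; Z[7]=0
i=8: outside box; Z[8]=0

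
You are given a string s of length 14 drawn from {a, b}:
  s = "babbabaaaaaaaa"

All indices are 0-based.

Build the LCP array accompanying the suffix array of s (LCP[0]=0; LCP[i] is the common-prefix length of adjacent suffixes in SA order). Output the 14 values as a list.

[0, 1, 2, 3, 4, 5, 6, 7, 1, 2, 0, 2, 3, 1]

sorted suffixes:
  #0 SA[0]=13  'a'
  #1 SA[1]=12  'aa'
  #2 SA[2]=11  'aaa'
  #3 SA[3]=10  'aaaa'
  #4 SA[4]=9  'aaaaa'
  #5 SA[5]=8  'aaaaaa'
  #6 SA[6]=7  'aaaaaaa'
  #7 SA[7]=6  'aaaaaaaa'
  #8 SA[8]=4  'abaaaaaaaa'
  #9 SA[9]=1  'abbabaaaaaaaa'
  #10 SA[10]=5  'baaaaaaaa'
  #11 SA[11]=3  'babaaaaaaaa'
  #12 SA[12]=0  'babbabaaaaaaaa'
  #13 SA[13]=2  'bbabaaaaaaaa'

SA = [13, 12, 11, 10, 9, 8, 7, 6, 4, 1, 5, 3, 0, 2]
[i] adj suffixes → lcp
  [1] 13/12 → 1 ('a')
  [2] 12/11 → 2 ('aa')
  [3] 11/10 → 3 ('aaa')
  [4] 10/9 → 4 ('aaaa')
  [5] 9/8 → 5 ('aaaaa')
  [6] 8/7 → 6 ('aaaaaa')
  [7] 7/6 → 7 ('aaaaaaa')
  [8] 6/4 → 1 ('a')
  [9] 4/1 → 2 ('ab')
  [10] 1/5 → 0 ('')
  [11] 5/3 → 2 ('ba')
  [12] 3/0 → 3 ('bab')
  [13] 0/2 → 1 ('b')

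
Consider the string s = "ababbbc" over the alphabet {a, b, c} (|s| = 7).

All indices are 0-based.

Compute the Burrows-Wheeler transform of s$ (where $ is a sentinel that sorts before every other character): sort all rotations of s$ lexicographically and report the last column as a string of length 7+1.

c$baabbb

rank  rotation  last
    0  $ababbbc  c
    1  ababbbc$  $
    2  abbbc$ab  b
    3  babbbc$a  a
    4  bbbc$aba  a
    5  bbc$abab  b
    6  bc$ababb  b
    7  c$ababbb  b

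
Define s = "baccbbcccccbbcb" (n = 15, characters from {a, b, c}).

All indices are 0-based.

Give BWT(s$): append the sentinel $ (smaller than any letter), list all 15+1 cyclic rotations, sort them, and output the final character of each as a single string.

rank  rotation          last
    0  $baccbbcccccbbcb  b
    1  accbbcccccbbcb$b  b
    2  b$baccbbcccccbbc  c
    3  baccbbcccccbbcb$  $
    4  bbcb$baccbbccccc  c
    5  bbcccccbbcb$bacc  c
    6  bcb$baccbbcccccb  b
    7  bcccccbbcb$baccb  b
    8  cb$baccbbcccccbb  b
    9  cbbcb$baccbbcccc  c
   10  cbbcccccbbcb$bac  c
   11  ccbbcb$baccbbccc  c
   12  ccbbcccccbbcb$ba  a
   13  cccbbcb$baccbbcc  c
   14  ccccbbcb$baccbbc  c
   15  cccccbbcb$baccbb  b

bbc$ccbbbcccaccb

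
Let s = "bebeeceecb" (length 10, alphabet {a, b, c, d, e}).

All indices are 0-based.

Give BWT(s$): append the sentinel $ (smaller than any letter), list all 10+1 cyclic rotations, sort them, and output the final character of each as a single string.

bc$eeebeecb

rank  rotation     last
    0  $bebeeceecb  b
    1  b$bebeeceec  c
    2  bebeeceecb$  $
    3  beeceecb$be  e
    4  cb$bebeecee  e
    5  ceecb$bebee  e
    6  ebeeceecb$b  b
    7  ecb$bebeece  e
    8  eceecb$bebe  e
    9  eecb$bebeec  c
   10  eeceecb$beb  b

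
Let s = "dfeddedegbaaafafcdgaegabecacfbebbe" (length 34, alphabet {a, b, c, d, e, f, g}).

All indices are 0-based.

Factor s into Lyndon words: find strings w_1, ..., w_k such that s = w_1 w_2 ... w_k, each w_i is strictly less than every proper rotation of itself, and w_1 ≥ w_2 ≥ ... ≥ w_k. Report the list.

emit factor 1: 'dfe' (i=0, period=3)
emit factor 2: 'ddedeg' (i=3, period=6)
emit factor 3: 'b' (i=9, period=1)
emit factor 4: 'aaafafcdgaegabecacfbebbe' (i=10, period=24)

["dfe", "ddedeg", "b", "aaafafcdgaegabecacfbebbe"]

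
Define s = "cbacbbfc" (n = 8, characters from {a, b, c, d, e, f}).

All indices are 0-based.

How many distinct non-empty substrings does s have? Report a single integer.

31

rank→(start, suffix):
  0 → (2, 'acbbfc')
  1 → (1, 'bacbbfc')
  2 → (4, 'bbfc')
  3 → (5, 'bfc')
  4 → (7, 'c')
  5 → (0, 'cbacbbfc')
  6 → (3, 'cbbfc')
  7 → (6, 'fc')

SA = [2, 1, 4, 5, 7, 0, 3, 6]
i: (SA[i-1],SA[i]) lcp shared
  1: (2,1) 0 ''
  2: (1,4) 1 'b'
  3: (4,5) 1 'b'
  4: (5,7) 0 ''
  5: (7,0) 1 'c'
  6: (0,3) 2 'cb'
  7: (3,6) 0 ''

n(n+1)/2 = 8·9/2 = 36
Σ LCP = 0 + 0 + 1 + 1 + 0 + 1 + 2 + 0 = 5
distinct = 36 − 5 = 31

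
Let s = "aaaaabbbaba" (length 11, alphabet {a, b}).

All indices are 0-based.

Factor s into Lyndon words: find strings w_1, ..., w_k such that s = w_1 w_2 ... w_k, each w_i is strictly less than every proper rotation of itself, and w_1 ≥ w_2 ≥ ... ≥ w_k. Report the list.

["aaaaabbbab", "a"]

emit factor 1: 'aaaaabbbab' (i=0, period=10)
emit factor 2: 'a' (i=10, period=1)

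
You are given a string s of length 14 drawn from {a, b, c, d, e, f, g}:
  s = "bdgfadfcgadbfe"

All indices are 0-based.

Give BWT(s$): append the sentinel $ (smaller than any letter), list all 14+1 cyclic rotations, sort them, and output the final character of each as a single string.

rank  rotation         last
    0  $bdgfadfcgadbfe  e
    1  adbfe$bdgfadfcg  g
    2  adfcgadbfe$bdgf  f
    3  bdgfadfcgadbfe$  $
    4  bfe$bdgfadfcgad  d
    5  cgadbfe$bdgfadf  f
    6  dbfe$bdgfadfcga  a
    7  dfcgadbfe$bdgfa  a
    8  dgfadfcgadbfe$b  b
    9  e$bdgfadfcgadbf  f
   10  fadfcgadbfe$bdg  g
   11  fcgadbfe$bdgfad  d
   12  fe$bdgfadfcgadb  b
   13  gadbfe$bdgfadfc  c
   14  gfadfcgadbfe$bd  d

egf$dfaabfgdbcd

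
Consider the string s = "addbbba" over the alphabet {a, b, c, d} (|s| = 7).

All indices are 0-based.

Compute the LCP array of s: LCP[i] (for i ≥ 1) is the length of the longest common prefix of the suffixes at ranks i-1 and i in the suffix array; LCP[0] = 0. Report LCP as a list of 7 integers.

[0, 1, 0, 1, 2, 0, 1]

sorted suffixes:
  #0 SA[0]=6  'a'
  #1 SA[1]=0  'addbbba'
  #2 SA[2]=5  'ba'
  #3 SA[3]=4  'bba'
  #4 SA[4]=3  'bbba'
  #5 SA[5]=2  'dbbba'
  #6 SA[6]=1  'ddbbba'

SA = [6, 0, 5, 4, 3, 2, 1]
[i] adj suffixes → lcp
  [1] 6/0 → 1 ('a')
  [2] 0/5 → 0 ('')
  [3] 5/4 → 1 ('b')
  [4] 4/3 → 2 ('bb')
  [5] 3/2 → 0 ('')
  [6] 2/1 → 1 ('d')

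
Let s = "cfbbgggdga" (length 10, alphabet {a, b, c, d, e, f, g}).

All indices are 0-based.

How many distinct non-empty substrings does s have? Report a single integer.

50

rank | idx | suffix
   0 |   9 | a
   1 |   2 | bbgggdga
   2 |   3 | bgggdga
   3 |   0 | cfbbgggdga
   4 |   7 | dga
   5 |   1 | fbbgggdga
   6 |   8 | ga
   7 |   6 | gdga
   8 |   5 | ggdga
   9 |   4 | gggdga

SA = [9, 2, 3, 0, 7, 1, 8, 6, 5, 4]
i: (SA[i-1],SA[i]) lcp shared
  1: (9,2) 0 ''
  2: (2,3) 1 'b'
  3: (3,0) 0 ''
  4: (0,7) 0 ''
  5: (7,1) 0 ''
  6: (1,8) 0 ''
  7: (8,6) 1 'g'
  8: (6,5) 1 'g'
  9: (5,4) 2 'gg'

n(n+1)/2 = 10·11/2 = 55
Σ LCP = 0 + 0 + 1 + 0 + 0 + 0 + 0 + 1 + 1 + 2 = 5
distinct = 55 − 5 = 50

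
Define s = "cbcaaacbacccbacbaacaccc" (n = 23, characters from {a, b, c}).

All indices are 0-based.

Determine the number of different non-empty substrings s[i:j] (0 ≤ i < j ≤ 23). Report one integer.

rank | idx | suffix
   0 |   3 | aaacbacccbacbaacaccc
   1 |  16 | aacaccc
   2 |   4 | aacbacccbacbaacaccc
   3 |  17 | acaccc
   4 |  13 | acbaacaccc
   5 |   5 | acbacccbacbaacaccc
   6 |  19 | accc
   7 |   8 | acccbacbaacaccc
   8 |  15 | baacaccc
   9 |  12 | bacbaacaccc
  10 |   7 | bacccbacbaacaccc
  11 |   1 | bcaaacbacccbacbaacaccc
  12 |  22 | c
  13 |   2 | caaacbacccbacbaacaccc
  14 |  18 | caccc
  15 |  14 | cbaacaccc
  16 |  11 | cbacbaacaccc
  17 |   6 | cbacccbacbaacaccc
  18 |   0 | cbcaaacbacccbacbaacaccc
  19 |  21 | cc
  20 |  10 | ccbacbaacaccc
  21 |  20 | ccc
  22 |   9 | cccbacbaacaccc

SA = [3, 16, 4, 17, 13, 5, 19, 8, 15, 12, 7, 1, 22, 2, 18, 14, 11, 6, 0, 21, 10, 20, 9]
[i] adj suffixes → lcp
  [1] 3/16 → 2 ('aa')
  [2] 16/4 → 3 ('aac')
  [3] 4/17 → 1 ('a')
  [4] 17/13 → 2 ('ac')
  [5] 13/5 → 4 ('acba')
  [6] 5/19 → 2 ('ac')
  [7] 19/8 → 4 ('accc')
  [8] 8/15 → 0 ('')
  [9] 15/12 → 2 ('ba')
  [10] 12/7 → 3 ('bac')
  [11] 7/1 → 1 ('b')
  [12] 1/22 → 0 ('')
  [13] 22/2 → 1 ('c')
  [14] 2/18 → 2 ('ca')
  [15] 18/14 → 1 ('c')
  [16] 14/11 → 3 ('cba')
  [17] 11/6 → 4 ('cbac')
  [18] 6/0 → 2 ('cb')
  [19] 0/21 → 1 ('c')
  [20] 21/10 → 2 ('cc')
  [21] 10/20 → 2 ('cc')
  [22] 20/9 → 3 ('ccc')

n(n+1)/2 = 23·24/2 = 276
Σ LCP = 0 + 2 + 3 + 1 + 2 + 4 + 2 + 4 + 0 + 2 + 3 + 1 + 0 + 1 + 2 + 1 + 3 + 4 + 2 + 1 + 2 + 2 + 3 = 45
distinct = 276 − 45 = 231

231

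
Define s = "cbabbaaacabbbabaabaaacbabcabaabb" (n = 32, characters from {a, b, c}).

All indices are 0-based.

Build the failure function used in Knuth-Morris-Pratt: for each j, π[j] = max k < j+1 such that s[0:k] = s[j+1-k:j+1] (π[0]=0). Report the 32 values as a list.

[0, 0, 0, 0, 0, 0, 0, 0, 1, 0, 0, 0, 0, 0, 0, 0, 0, 0, 0, 0, 0, 1, 2, 3, 4, 1, 0, 0, 0, 0, 0, 0]

π[0] = 0
j=1 s[j]='b': π[1]=0 (border '')
j=2 s[j]='a': π[2]=0 (border '')
j=3 s[j]='b': π[3]=0 (border '')
j=4 s[j]='b': π[4]=0 (border '')
j=5 s[j]='a': π[5]=0 (border '')
j=6 s[j]='a': π[6]=0 (border '')
j=7 s[j]='a': π[7]=0 (border '')
j=8 s[j]='c': π[8]=1 (border 'c')
j=9 s[j]='a': k: 1→0; π[9]=0 (border '')
j=10 s[j]='b': π[10]=0 (border '')
j=11 s[j]='b': π[11]=0 (border '')
j=12 s[j]='b': π[12]=0 (border '')
j=13 s[j]='a': π[13]=0 (border '')
j=14 s[j]='b': π[14]=0 (border '')
j=15 s[j]='a': π[15]=0 (border '')
j=16 s[j]='a': π[16]=0 (border '')
j=17 s[j]='b': π[17]=0 (border '')
j=18 s[j]='a': π[18]=0 (border '')
j=19 s[j]='a': π[19]=0 (border '')
j=20 s[j]='a': π[20]=0 (border '')
j=21 s[j]='c': π[21]=1 (border 'c')
j=22 s[j]='b': π[22]=2 (border 'cb')
j=23 s[j]='a': π[23]=3 (border 'cba')
j=24 s[j]='b': π[24]=4 (border 'cbab')
j=25 s[j]='c': k: 4→0; π[25]=1 (border 'c')
j=26 s[j]='a': k: 1→0; π[26]=0 (border '')
j=27 s[j]='b': π[27]=0 (border '')
j=28 s[j]='a': π[28]=0 (border '')
j=29 s[j]='a': π[29]=0 (border '')
j=30 s[j]='b': π[30]=0 (border '')
j=31 s[j]='b': π[31]=0 (border '')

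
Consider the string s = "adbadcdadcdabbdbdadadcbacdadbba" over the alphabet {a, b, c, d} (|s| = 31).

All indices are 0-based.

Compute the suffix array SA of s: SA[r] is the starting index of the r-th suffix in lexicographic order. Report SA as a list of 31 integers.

rank | idx | suffix
   0 |  30 | a
   1 |  11 | abbdbdadadcbacdadbba
   2 |  23 | acdadbba
   3 |  17 | adadcbacdadbba
   4 |   0 | adbadcdadcdabbdbdadadcbacdadbba
   5 |  26 | adbba
   6 |  19 | adcbacdadbba
   7 |   7 | adcdabbdbdadadcbacdadbba
   8 |   3 | adcdadcdabbdbdadadcbacdadbba
   9 |  29 | ba
  10 |  22 | bacdadbba
  11 |   2 | badcdadcdabbdbdadadcbacdadbba
  12 |  28 | bba
  13 |  12 | bbdbdadadcbacdadbba
  14 |  15 | bdadadcbacdadbba
  15 |  13 | bdbdadadcbacdadbba
  16 |  21 | cbacdadbba
  17 |   9 | cdabbdbdadadcbacdadbba
  18 |  24 | cdadbba
  19 |   5 | cdadcdabbdbdadadcbacdadbba
  20 |  10 | dabbdbdadadcbacdadbba
  21 |  16 | dadadcbacdadbba
  22 |  25 | dadbba
  23 |  18 | dadcbacdadbba
  24 |   6 | dadcdabbdbdadadcbacdadbba
  25 |   1 | dbadcdadcdabbdbdadadcbacdadbba
  26 |  27 | dbba
  27 |  14 | dbdadadcbacdadbba
  28 |  20 | dcbacdadbba
  29 |   8 | dcdabbdbdadadcbacdadbba
  30 |   4 | dcdadcdabbdbdadadcbacdadbba

[30, 11, 23, 17, 0, 26, 19, 7, 3, 29, 22, 2, 28, 12, 15, 13, 21, 9, 24, 5, 10, 16, 25, 18, 6, 1, 27, 14, 20, 8, 4]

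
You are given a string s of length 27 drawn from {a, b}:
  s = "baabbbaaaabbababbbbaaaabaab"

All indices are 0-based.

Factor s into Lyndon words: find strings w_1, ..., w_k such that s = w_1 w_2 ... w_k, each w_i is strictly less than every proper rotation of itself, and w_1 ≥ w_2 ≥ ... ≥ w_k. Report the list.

emit factor 1: 'b' (i=0, period=1)
emit factor 2: 'aabbb' (i=1, period=5)
emit factor 3: 'aaaabbababbbb' (i=6, period=13)
emit factor 4: 'aaaabaab' (i=19, period=8)

["b", "aabbb", "aaaabbababbbb", "aaaabaab"]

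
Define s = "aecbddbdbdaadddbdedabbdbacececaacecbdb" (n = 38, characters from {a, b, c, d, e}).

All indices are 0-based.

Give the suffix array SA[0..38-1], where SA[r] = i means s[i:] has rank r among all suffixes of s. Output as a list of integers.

[30, 10, 19, 31, 24, 11, 0, 37, 23, 20, 8, 35, 21, 6, 3, 15, 29, 34, 2, 27, 32, 25, 9, 18, 36, 22, 7, 5, 14, 4, 13, 12, 16, 28, 33, 1, 26, 17]

rank | idx | suffix
   0 |  30 | aacecbdb
   1 |  10 | aadddbdedabbdbacececaacecbdb
   2 |  19 | abbdbacececaacecbdb
   3 |  31 | acecbdb
   4 |  24 | acececaacecbdb
   5 |  11 | adddbdedabbdbacececaacecbdb
   6 |   0 | aecbddbdbdaadddbdedabbdbacececaacecbdb
   7 |  37 | b
   8 |  23 | bacececaacecbdb
   9 |  20 | bbdbacececaacecbdb
  10 |   8 | bdaadddbdedabbdbacececaacecbdb
  11 |  35 | bdb
  12 |  21 | bdbacececaacecbdb
  13 |   6 | bdbdaadddbdedabbdbacececaacecbdb
  14 |   3 | bddbdbdaadddbdedabbdbacececaacecbdb
  15 |  15 | bdedabbdbacececaacecbdb
  16 |  29 | caacecbdb
  17 |  34 | cbdb
  18 |   2 | cbddbdbdaadddbdedabbdbacececaacecbdb
  19 |  27 | cecaacecbdb
  20 |  32 | cecbdb
  21 |  25 | cececaacecbdb
  22 |   9 | daadddbdedabbdbacececaacecbdb
  23 |  18 | dabbdbacececaacecbdb
  24 |  36 | db
  25 |  22 | dbacececaacecbdb
  26 |   7 | dbdaadddbdedabbdbacececaacecbdb
  27 |   5 | dbdbdaadddbdedabbdbacececaacecbdb
  28 |  14 | dbdedabbdbacececaacecbdb
  29 |   4 | ddbdbdaadddbdedabbdbacececaacecbdb
  30 |  13 | ddbdedabbdbacececaacecbdb
  31 |  12 | dddbdedabbdbacececaacecbdb
  32 |  16 | dedabbdbacececaacecbdb
  33 |  28 | ecaacecbdb
  34 |  33 | ecbdb
  35 |   1 | ecbddbdbdaadddbdedabbdbacececaacecbdb
  36 |  26 | ececaacecbdb
  37 |  17 | edabbdbacececaacecbdb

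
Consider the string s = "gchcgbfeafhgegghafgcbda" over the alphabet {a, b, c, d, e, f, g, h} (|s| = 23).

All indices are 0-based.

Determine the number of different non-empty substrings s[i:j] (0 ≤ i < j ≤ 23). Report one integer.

sorted suffixes:
  #0 SA[0]=22  'a'
  #1 SA[1]=16  'afgcbda'
  #2 SA[2]=8  'afhgegghafgcbda'
  #3 SA[3]=20  'bda'
  #4 SA[4]=5  'bfeafhgegghafgcbda'
  #5 SA[5]=19  'cbda'
  #6 SA[6]=3  'cgbfeafhgegghafgcbda'
  #7 SA[7]=1  'chcgbfeafhgegghafgcbda'
  #8 SA[8]=21  'da'
  #9 SA[9]=7  'eafhgegghafgcbda'
  #10 SA[10]=12  'egghafgcbda'
  #11 SA[11]=6  'feafhgegghafgcbda'
  #12 SA[12]=17  'fgcbda'
  #13 SA[13]=9  'fhgegghafgcbda'
  #14 SA[14]=4  'gbfeafhgegghafgcbda'
  #15 SA[15]=18  'gcbda'
  #16 SA[16]=0  'gchcgbfeafhgegghafgcbda'
  #17 SA[17]=11  'gegghafgcbda'
  #18 SA[18]=13  'gghafgcbda'
  #19 SA[19]=14  'ghafgcbda'
  #20 SA[20]=15  'hafgcbda'
  #21 SA[21]=2  'hcgbfeafhgegghafgcbda'
  #22 SA[22]=10  'hgegghafgcbda'

SA = [22, 16, 8, 20, 5, 19, 3, 1, 21, 7, 12, 6, 17, 9, 4, 18, 0, 11, 13, 14, 15, 2, 10]
[i] adj suffixes → lcp
  [1] 22/16 → 1 ('a')
  [2] 16/8 → 2 ('af')
  [3] 8/20 → 0 ('')
  [4] 20/5 → 1 ('b')
  [5] 5/19 → 0 ('')
  [6] 19/3 → 1 ('c')
  [7] 3/1 → 1 ('c')
  [8] 1/21 → 0 ('')
  [9] 21/7 → 0 ('')
  [10] 7/12 → 1 ('e')
  [11] 12/6 → 0 ('')
  [12] 6/17 → 1 ('f')
  [13] 17/9 → 1 ('f')
  [14] 9/4 → 0 ('')
  [15] 4/18 → 1 ('g')
  [16] 18/0 → 2 ('gc')
  [17] 0/11 → 1 ('g')
  [18] 11/13 → 1 ('g')
  [19] 13/14 → 1 ('g')
  [20] 14/15 → 0 ('')
  [21] 15/2 → 1 ('h')
  [22] 2/10 → 1 ('h')

n(n+1)/2 = 23·24/2 = 276
Σ LCP = 0 + 1 + 2 + 0 + 1 + 0 + 1 + 1 + 0 + 0 + 1 + 0 + 1 + 1 + 0 + 1 + 2 + 1 + 1 + 1 + 0 + 1 + 1 = 17
distinct = 276 − 17 = 259

259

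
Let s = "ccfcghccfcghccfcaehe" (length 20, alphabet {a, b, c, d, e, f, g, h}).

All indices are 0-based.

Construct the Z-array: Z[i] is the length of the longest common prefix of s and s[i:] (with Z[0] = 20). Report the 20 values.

Z[0]=20
i=1: i≥r, start 0; Z[1]=1 grow→box=[1,2)
i=2: i≥r, start 0; Z[2]=0
i=3: i≥r, start 0; Z[3]=1 grow→box=[3,4)
i=4: i≥r, start 0; Z[4]=0
i=5: i≥r, start 0; Z[5]=0
i=6: i≥r, start 0; Z[6]=10 grow→box=[6,16)
i=7: min(r-i=9, Z[1]=1)=1; Z[7]=1
i=8: min(r-i=8, Z[2]=0)=0; Z[8]=0
i=9: min(r-i=7, Z[3]=1)=1; Z[9]=1
i=10: min(r-i=6, Z[4]=0)=0; Z[10]=0
i=11: min(r-i=5, Z[5]=0)=0; Z[11]=0
i=12: min(r-i=4, Z[6]=10)=4; Z[12]=4
i=13: min(r-i=3, Z[7]=1)=1; Z[13]=1
i=14: min(r-i=2, Z[8]=0)=0; Z[14]=0
i=15: min(r-i=1, Z[9]=1)=1; Z[15]=1
i=16: i≥r, start 0; Z[16]=0
i=17: i≥r, start 0; Z[17]=0
i=18: i≥r, start 0; Z[18]=0
i=19: i≥r, start 0; Z[19]=0

[20, 1, 0, 1, 0, 0, 10, 1, 0, 1, 0, 0, 4, 1, 0, 1, 0, 0, 0, 0]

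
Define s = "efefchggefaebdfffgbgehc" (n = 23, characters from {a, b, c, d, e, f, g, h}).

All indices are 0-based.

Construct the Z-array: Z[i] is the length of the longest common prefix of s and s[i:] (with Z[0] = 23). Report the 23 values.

[23, 0, 2, 0, 0, 0, 0, 0, 2, 0, 0, 1, 0, 0, 0, 0, 0, 0, 0, 0, 1, 0, 0]

Z[0]=23
i=1: i≥r, start 0; Z[1]=0
i=2: i≥r, start 0; Z[2]=2 grow→box=[2,4)
i=3: min(r-i=1, Z[1]=0)=0; Z[3]=0
i=4: i≥r, start 0; Z[4]=0
i=5: i≥r, start 0; Z[5]=0
i=6: i≥r, start 0; Z[6]=0
i=7: i≥r, start 0; Z[7]=0
i=8: i≥r, start 0; Z[8]=2 grow→box=[8,10)
i=9: min(r-i=1, Z[1]=0)=0; Z[9]=0
i=10: i≥r, start 0; Z[10]=0
i=11: i≥r, start 0; Z[11]=1 grow→box=[11,12)
i=12: i≥r, start 0; Z[12]=0
i=13: i≥r, start 0; Z[13]=0
i=14: i≥r, start 0; Z[14]=0
i=15: i≥r, start 0; Z[15]=0
i=16: i≥r, start 0; Z[16]=0
i=17: i≥r, start 0; Z[17]=0
i=18: i≥r, start 0; Z[18]=0
i=19: i≥r, start 0; Z[19]=0
i=20: i≥r, start 0; Z[20]=1 grow→box=[20,21)
i=21: i≥r, start 0; Z[21]=0
i=22: i≥r, start 0; Z[22]=0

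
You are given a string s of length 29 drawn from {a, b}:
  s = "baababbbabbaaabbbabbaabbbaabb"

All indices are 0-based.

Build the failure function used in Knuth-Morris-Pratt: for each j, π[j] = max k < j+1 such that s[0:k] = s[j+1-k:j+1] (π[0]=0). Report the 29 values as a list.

[0, 0, 0, 1, 2, 1, 1, 1, 2, 1, 1, 2, 3, 0, 1, 1, 1, 2, 1, 1, 2, 3, 4, 1, 1, 2, 3, 4, 1]

π[0] = 0
j=1 s[j]='a': π[1]=0 (border '')
j=2 s[j]='a': π[2]=0 (border '')
j=3 s[j]='b': π[3]=1 (border 'b')
j=4 s[j]='a': π[4]=2 (border 'ba')
j=5 s[j]='b': k: 2→0; π[5]=1 (border 'b')
j=6 s[j]='b': k: 1→0; π[6]=1 (border 'b')
j=7 s[j]='b': k: 1→0; π[7]=1 (border 'b')
j=8 s[j]='a': π[8]=2 (border 'ba')
j=9 s[j]='b': k: 2→0; π[9]=1 (border 'b')
j=10 s[j]='b': k: 1→0; π[10]=1 (border 'b')
j=11 s[j]='a': π[11]=2 (border 'ba')
j=12 s[j]='a': π[12]=3 (border 'baa')
j=13 s[j]='a': k: 3→0; π[13]=0 (border '')
j=14 s[j]='b': π[14]=1 (border 'b')
j=15 s[j]='b': k: 1→0; π[15]=1 (border 'b')
j=16 s[j]='b': k: 1→0; π[16]=1 (border 'b')
j=17 s[j]='a': π[17]=2 (border 'ba')
j=18 s[j]='b': k: 2→0; π[18]=1 (border 'b')
j=19 s[j]='b': k: 1→0; π[19]=1 (border 'b')
j=20 s[j]='a': π[20]=2 (border 'ba')
j=21 s[j]='a': π[21]=3 (border 'baa')
j=22 s[j]='b': π[22]=4 (border 'baab')
j=23 s[j]='b': k: 4→1→0; π[23]=1 (border 'b')
j=24 s[j]='b': k: 1→0; π[24]=1 (border 'b')
j=25 s[j]='a': π[25]=2 (border 'ba')
j=26 s[j]='a': π[26]=3 (border 'baa')
j=27 s[j]='b': π[27]=4 (border 'baab')
j=28 s[j]='b': k: 4→1→0; π[28]=1 (border 'b')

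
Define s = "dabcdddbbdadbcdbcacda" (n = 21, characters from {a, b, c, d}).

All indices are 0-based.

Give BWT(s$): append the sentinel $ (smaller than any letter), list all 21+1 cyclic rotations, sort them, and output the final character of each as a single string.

addcddddabbabbc$bdcadc

rank  rotation                last
    0  $dabcdddbbdadbcdbcacda  a
    1  a$dabcdddbbdadbcdbcacd  d
    2  abcdddbbdadbcdbcacda$d  d
    3  acda$dabcdddbbdadbcdbc  c
    4  adbcdbcacda$dabcdddbbd  d
    5  bbdadbcdbcacda$dabcddd  d
    6  bcacda$dabcdddbbdadbcd  d
    7  bcdbcacda$dabcdddbbdad  d
    8  bcdddbbdadbcdbcacda$da  a
    9  bdadbcdbcacda$dabcdddb  b
   10  cacda$dabcdddbbdadbcdb  b
   11  cda$dabcdddbbdadbcdbca  a
   12  cdbcacda$dabcdddbbdadb  b
   13  cdddbbdadbcdbcacda$dab  b
   14  da$dabcdddbbdadbcdbcac  c
   15  dabcdddbbdadbcdbcacda$  $
   16  dadbcdbcacda$dabcdddbb  b
   17  dbbdadbcdbcacda$dabcdd  d
   18  dbcacda$dabcdddbbdadbc  c
   19  dbcdbcacda$dabcdddbbda  a
   20  ddbbdadbcdbcacda$dabcd  d
   21  dddbbdadbcdbcacda$dabc  c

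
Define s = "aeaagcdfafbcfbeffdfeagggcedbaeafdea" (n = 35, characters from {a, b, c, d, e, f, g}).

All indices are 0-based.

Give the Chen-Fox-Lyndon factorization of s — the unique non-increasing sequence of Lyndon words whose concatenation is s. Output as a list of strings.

emit factor 1: 'ae' (i=0, period=2)
emit factor 2: 'aagcdfafbcfbeffdfeagggcedbaeafde' (i=2, period=32)
emit factor 3: 'a' (i=34, period=1)

["ae", "aagcdfafbcfbeffdfeagggcedbaeafde", "a"]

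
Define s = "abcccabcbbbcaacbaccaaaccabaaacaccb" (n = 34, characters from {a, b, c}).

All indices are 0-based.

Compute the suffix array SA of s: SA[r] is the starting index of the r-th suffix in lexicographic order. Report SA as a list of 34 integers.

[26, 19, 27, 12, 20, 24, 5, 0, 28, 13, 16, 21, 30, 33, 25, 15, 8, 9, 10, 6, 1, 18, 11, 23, 4, 29, 32, 14, 7, 17, 22, 3, 31, 2]

rank→(start, suffix):
  0 → (26, 'aaacaccb')
  1 → (19, 'aaaccabaaacaccb')
  2 → (27, 'aacaccb')
  3 → (12, 'aacbaccaaaccabaaacaccb')
  4 → (20, 'aaccabaaacaccb')
  5 → (24, 'abaaacaccb')
  6 → (5, 'abcbbbcaacbaccaaaccabaaacaccb')
  7 → (0, 'abcccabcbbbcaacbaccaaaccabaaacaccb')
  8 → (28, 'acaccb')
  9 → (13, 'acbaccaaaccabaaacaccb')
  10 → (16, 'accaaaccabaaacaccb')
  11 → (21, 'accabaaacaccb')
  12 → (30, 'accb')
  13 → (33, 'b')
  14 → (25, 'baaacaccb')
  15 → (15, 'baccaaaccabaaacaccb')
  16 → (8, 'bbbcaacbaccaaaccabaaacaccb')
  17 → (9, 'bbcaacbaccaaaccabaaacaccb')
  18 → (10, 'bcaacbaccaaaccabaaacaccb')
  19 → (6, 'bcbbbcaacbaccaaaccabaaacaccb')
  20 → (1, 'bcccabcbbbcaacbaccaaaccabaaacaccb')
  21 → (18, 'caaaccabaaacaccb')
  22 → (11, 'caacbaccaaaccabaaacaccb')
  23 → (23, 'cabaaacaccb')
  24 → (4, 'cabcbbbcaacbaccaaaccabaaacaccb')
  25 → (29, 'caccb')
  26 → (32, 'cb')
  27 → (14, 'cbaccaaaccabaaacaccb')
  28 → (7, 'cbbbcaacbaccaaaccabaaacaccb')
  29 → (17, 'ccaaaccabaaacaccb')
  30 → (22, 'ccabaaacaccb')
  31 → (3, 'ccabcbbbcaacbaccaaaccabaaacaccb')
  32 → (31, 'ccb')
  33 → (2, 'cccabcbbbcaacbaccaaaccabaaacaccb')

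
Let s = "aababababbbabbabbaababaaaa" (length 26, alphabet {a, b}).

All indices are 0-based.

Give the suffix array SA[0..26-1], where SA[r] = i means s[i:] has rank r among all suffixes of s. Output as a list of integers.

rank | idx | suffix
   0 |  25 | a
   1 |  24 | aa
   2 |  23 | aaa
   3 |  22 | aaaa
   4 |  17 | aababaaaa
   5 |   0 | aababababbbabbabbaababaaaa
   6 |  20 | abaaaa
   7 |  18 | ababaaaa
   8 |   1 | ababababbbabbabbaababaaaa
   9 |   3 | abababbbabbabbaababaaaa
  10 |   5 | ababbbabbabbaababaaaa
  11 |  14 | abbaababaaaa
  12 |  11 | abbabbaababaaaa
  13 |   7 | abbbabbabbaababaaaa
  14 |  21 | baaaa
  15 |  16 | baababaaaa
  16 |  19 | babaaaa
  17 |   2 | babababbbabbabbaababaaaa
  18 |   4 | bababbbabbabbaababaaaa
  19 |  13 | babbaababaaaa
  20 |  10 | babbabbaababaaaa
  21 |   6 | babbbabbabbaababaaaa
  22 |  15 | bbaababaaaa
  23 |  12 | bbabbaababaaaa
  24 |   9 | bbabbabbaababaaaa
  25 |   8 | bbbabbabbaababaaaa

[25, 24, 23, 22, 17, 0, 20, 18, 1, 3, 5, 14, 11, 7, 21, 16, 19, 2, 4, 13, 10, 6, 15, 12, 9, 8]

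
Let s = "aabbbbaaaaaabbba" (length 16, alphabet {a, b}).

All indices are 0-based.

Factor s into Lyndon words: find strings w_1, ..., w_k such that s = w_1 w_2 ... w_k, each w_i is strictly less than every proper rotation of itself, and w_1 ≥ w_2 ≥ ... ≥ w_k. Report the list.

["aabbbb", "aaaaaabbb", "a"]

emit factor 1: 'aabbbb' (i=0, period=6)
emit factor 2: 'aaaaaabbb' (i=6, period=9)
emit factor 3: 'a' (i=15, period=1)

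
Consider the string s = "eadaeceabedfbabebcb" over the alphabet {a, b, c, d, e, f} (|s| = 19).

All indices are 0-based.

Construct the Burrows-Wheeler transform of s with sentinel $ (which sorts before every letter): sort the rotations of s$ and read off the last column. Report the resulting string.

rank  rotation              last
    0  $eadaeceabedfbabebcb  b
    1  abebcb$eadaeceabedfb  b
    2  abedfbabebcb$eadaece  e
    3  adaeceabedfbabebcb$e  e
    4  aeceabedfbabebcb$ead  d
    5  b$eadaeceabedfbabebc  c
    6  babebcb$eadaeceabedf  f
    7  bcb$eadaeceabedfbabe  e
    8  bebcb$eadaeceabedfba  a
    9  bedfbabebcb$eadaecea  a
   10  cb$eadaeceabedfbabeb  b
   11  ceabedfbabebcb$eadae  e
   12  daeceabedfbabebcb$ea  a
   13  dfbabebcb$eadaeceabe  e
   14  eabedfbabebcb$eadaec  c
   15  eadaeceabedfbabebcb$  $
   16  ebcb$eadaeceabedfbab  b
   17  eceabedfbabebcb$eada  a
   18  edfbabebcb$eadaeceab  b
   19  fbabebcb$eadaeceabed  d

bbeedcfeaabeaec$babd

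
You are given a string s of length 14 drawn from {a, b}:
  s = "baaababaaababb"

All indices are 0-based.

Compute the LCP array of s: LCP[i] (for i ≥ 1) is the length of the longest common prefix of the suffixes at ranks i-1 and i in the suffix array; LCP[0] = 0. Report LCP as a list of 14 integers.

rank→(start, suffix):
  0 → (1, 'aaababaaababb')
  1 → (7, 'aaababb')
  2 → (2, 'aababaaababb')
  3 → (8, 'aababb')
  4 → (5, 'abaaababb')
  5 → (3, 'ababaaababb')
  6 → (9, 'ababb')
  7 → (11, 'abb')
  8 → (13, 'b')
  9 → (0, 'baaababaaababb')
  10 → (6, 'baaababb')
  11 → (4, 'babaaababb')
  12 → (10, 'babb')
  13 → (12, 'bb')

SA = [1, 7, 2, 8, 5, 3, 9, 11, 13, 0, 6, 4, 10, 12]
rank  pair      lcp
   1  s[1:],s[7:]  6  'aaabab'
   2  s[7:],s[2:]  2  'aa'
   3  s[2:],s[8:]  5  'aabab'
   4  s[8:],s[5:]  1  'a'
   5  s[5:],s[3:]  3  'aba'
   6  s[3:],s[9:]  4  'abab'
   7  s[9:],s[11:]  2  'ab'
   8  s[11:],s[13:]  0  ''
   9  s[13:],s[0:]  1  'b'
  10  s[0:],s[6:]  7  'baaabab'
  11  s[6:],s[4:]  2  'ba'
  12  s[4:],s[10:]  3  'bab'
  13  s[10:],s[12:]  1  'b'

[0, 6, 2, 5, 1, 3, 4, 2, 0, 1, 7, 2, 3, 1]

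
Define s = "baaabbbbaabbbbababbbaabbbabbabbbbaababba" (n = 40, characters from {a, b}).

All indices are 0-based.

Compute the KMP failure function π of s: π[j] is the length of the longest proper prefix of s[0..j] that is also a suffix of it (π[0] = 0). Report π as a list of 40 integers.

[0, 0, 0, 0, 1, 1, 1, 1, 2, 3, 1, 1, 1, 1, 2, 1, 2, 1, 1, 1, 2, 3, 1, 1, 1, 2, 1, 1, 2, 1, 1, 1, 1, 2, 3, 1, 2, 1, 1, 2]

π[0] = 0
j=1 s[j]='a': π[1]=0 (border '')
j=2 s[j]='a': π[2]=0 (border '')
j=3 s[j]='a': π[3]=0 (border '')
j=4 s[j]='b': π[4]=1 (border 'b')
j=5 s[j]='b': k: 1→0; π[5]=1 (border 'b')
j=6 s[j]='b': k: 1→0; π[6]=1 (border 'b')
j=7 s[j]='b': k: 1→0; π[7]=1 (border 'b')
j=8 s[j]='a': π[8]=2 (border 'ba')
j=9 s[j]='a': π[9]=3 (border 'baa')
j=10 s[j]='b': k: 3→0; π[10]=1 (border 'b')
j=11 s[j]='b': k: 1→0; π[11]=1 (border 'b')
j=12 s[j]='b': k: 1→0; π[12]=1 (border 'b')
j=13 s[j]='b': k: 1→0; π[13]=1 (border 'b')
j=14 s[j]='a': π[14]=2 (border 'ba')
j=15 s[j]='b': k: 2→0; π[15]=1 (border 'b')
j=16 s[j]='a': π[16]=2 (border 'ba')
j=17 s[j]='b': k: 2→0; π[17]=1 (border 'b')
j=18 s[j]='b': k: 1→0; π[18]=1 (border 'b')
j=19 s[j]='b': k: 1→0; π[19]=1 (border 'b')
j=20 s[j]='a': π[20]=2 (border 'ba')
j=21 s[j]='a': π[21]=3 (border 'baa')
j=22 s[j]='b': k: 3→0; π[22]=1 (border 'b')
j=23 s[j]='b': k: 1→0; π[23]=1 (border 'b')
j=24 s[j]='b': k: 1→0; π[24]=1 (border 'b')
j=25 s[j]='a': π[25]=2 (border 'ba')
j=26 s[j]='b': k: 2→0; π[26]=1 (border 'b')
j=27 s[j]='b': k: 1→0; π[27]=1 (border 'b')
j=28 s[j]='a': π[28]=2 (border 'ba')
j=29 s[j]='b': k: 2→0; π[29]=1 (border 'b')
j=30 s[j]='b': k: 1→0; π[30]=1 (border 'b')
j=31 s[j]='b': k: 1→0; π[31]=1 (border 'b')
j=32 s[j]='b': k: 1→0; π[32]=1 (border 'b')
j=33 s[j]='a': π[33]=2 (border 'ba')
j=34 s[j]='a': π[34]=3 (border 'baa')
j=35 s[j]='b': k: 3→0; π[35]=1 (border 'b')
j=36 s[j]='a': π[36]=2 (border 'ba')
j=37 s[j]='b': k: 2→0; π[37]=1 (border 'b')
j=38 s[j]='b': k: 1→0; π[38]=1 (border 'b')
j=39 s[j]='a': π[39]=2 (border 'ba')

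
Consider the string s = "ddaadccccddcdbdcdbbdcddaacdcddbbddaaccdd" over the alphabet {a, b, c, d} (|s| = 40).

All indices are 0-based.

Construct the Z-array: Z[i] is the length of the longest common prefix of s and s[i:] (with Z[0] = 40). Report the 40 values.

Z[0]=40
i=1: fresh scan; Z[1]=1 scan→box=[1,2)
i=2: fresh scan; Z[2]=0
i=3: fresh scan; Z[3]=0
i=4: fresh scan; Z[4]=1 scan→box=[4,5)
i=5: fresh scan; Z[5]=0
i=6: fresh scan; Z[6]=0
i=7: fresh scan; Z[7]=0
i=8: fresh scan; Z[8]=0
i=9: fresh scan; Z[9]=2 scan→box=[9,11)
i=10: min(r-i=1, Z[1]=1)=1; Z[10]=1
i=11: fresh scan; Z[11]=0
i=12: fresh scan; Z[12]=1 scan→box=[12,13)
i=13: fresh scan; Z[13]=0
i=14: fresh scan; Z[14]=1 scan→box=[14,15)
i=15: fresh scan; Z[15]=0
i=16: fresh scan; Z[16]=1 scan→box=[16,17)
i=17: fresh scan; Z[17]=0
i=18: fresh scan; Z[18]=0
i=19: fresh scan; Z[19]=1 scan→box=[19,20)
i=20: fresh scan; Z[20]=0
i=21: fresh scan; Z[21]=4 scan→box=[21,25)
i=22: min(r-i=3, Z[1]=1)=1; Z[22]=1
i=23: min(r-i=2, Z[2]=0)=0; Z[23]=0
i=24: min(r-i=1, Z[3]=0)=0; Z[24]=0
i=25: fresh scan; Z[25]=0
i=26: fresh scan; Z[26]=1 scan→box=[26,27)
i=27: fresh scan; Z[27]=0
i=28: fresh scan; Z[28]=2 scan→box=[28,30)
i=29: min(r-i=1, Z[1]=1)=1; Z[29]=1
i=30: fresh scan; Z[30]=0
i=31: fresh scan; Z[31]=0
i=32: fresh scan; Z[32]=4 scan→box=[32,36)
i=33: min(r-i=3, Z[1]=1)=1; Z[33]=1
i=34: min(r-i=2, Z[2]=0)=0; Z[34]=0
i=35: min(r-i=1, Z[3]=0)=0; Z[35]=0
i=36: fresh scan; Z[36]=0
i=37: fresh scan; Z[37]=0
i=38: fresh scan; Z[38]=2 scan→box=[38,40)
i=39: min(r-i=1, Z[1]=1)=1; Z[39]=1

[40, 1, 0, 0, 1, 0, 0, 0, 0, 2, 1, 0, 1, 0, 1, 0, 1, 0, 0, 1, 0, 4, 1, 0, 0, 0, 1, 0, 2, 1, 0, 0, 4, 1, 0, 0, 0, 0, 2, 1]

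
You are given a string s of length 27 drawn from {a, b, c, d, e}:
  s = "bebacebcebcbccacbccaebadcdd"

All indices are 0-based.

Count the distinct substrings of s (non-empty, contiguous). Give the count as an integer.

334

rank | idx | suffix
   0 |  14 | acbccaebadcdd
   1 |   3 | acebcebcbccacbccaebadcdd
   2 |  22 | adcdd
   3 |  19 | aebadcdd
   4 |   2 | bacebcebcbccacbccaebadcdd
   5 |  21 | badcdd
   6 |   9 | bcbccacbccaebadcdd
   7 |  11 | bccacbccaebadcdd
   8 |  16 | bccaebadcdd
   9 |   6 | bcebcbccacbccaebadcdd
  10 |   0 | bebacebcebcbccacbccaebadcdd
  11 |  13 | cacbccaebadcdd
  12 |  18 | caebadcdd
  13 |  10 | cbccacbccaebadcdd
  14 |  15 | cbccaebadcdd
  15 |  12 | ccacbccaebadcdd
  16 |  17 | ccaebadcdd
  17 |  24 | cdd
  18 |   7 | cebcbccacbccaebadcdd
  19 |   4 | cebcebcbccacbccaebadcdd
  20 |  26 | d
  21 |  23 | dcdd
  22 |  25 | dd
  23 |   1 | ebacebcebcbccacbccaebadcdd
  24 |  20 | ebadcdd
  25 |   8 | ebcbccacbccaebadcdd
  26 |   5 | ebcebcbccacbccaebadcdd

SA = [14, 3, 22, 19, 2, 21, 9, 11, 16, 6, 0, 13, 18, 10, 15, 12, 17, 24, 7, 4, 26, 23, 25, 1, 20, 8, 5]
i: (SA[i-1],SA[i]) lcp shared
  1: (14,3) 2 'ac'
  2: (3,22) 1 'a'
  3: (22,19) 1 'a'
  4: (19,2) 0 ''
  5: (2,21) 2 'ba'
  6: (21,9) 1 'b'
  7: (9,11) 2 'bc'
  8: (11,16) 4 'bcca'
  9: (16,6) 2 'bc'
  10: (6,0) 1 'b'
  11: (0,13) 0 ''
  12: (13,18) 2 'ca'
  13: (18,10) 1 'c'
  14: (10,15) 5 'cbcca'
  15: (15,12) 1 'c'
  16: (12,17) 3 'cca'
  17: (17,24) 1 'c'
  18: (24,7) 1 'c'
  19: (7,4) 4 'cebc'
  20: (4,26) 0 ''
  21: (26,23) 1 'd'
  22: (23,25) 1 'd'
  23: (25,1) 0 ''
  24: (1,20) 3 'eba'
  25: (20,8) 2 'eb'
  26: (8,5) 3 'ebc'

n(n+1)/2 = 27·28/2 = 378
Σ LCP = 0 + 2 + 1 + 1 + 0 + 2 + 1 + 2 + 4 + 2 + 1 + 0 + 2 + 1 + 5 + 1 + 3 + 1 + 1 + 4 + 0 + 1 + 1 + 0 + 3 + 2 + 3 = 44
distinct = 378 − 44 = 334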